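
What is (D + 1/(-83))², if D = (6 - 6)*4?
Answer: 1/6889 ≈ 0.00014516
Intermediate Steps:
D = 0 (D = 0*4 = 0)
(D + 1/(-83))² = (0 + 1/(-83))² = (0 - 1/83)² = (-1/83)² = 1/6889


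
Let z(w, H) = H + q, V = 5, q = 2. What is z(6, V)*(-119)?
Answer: -833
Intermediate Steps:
z(w, H) = 2 + H (z(w, H) = H + 2 = 2 + H)
z(6, V)*(-119) = (2 + 5)*(-119) = 7*(-119) = -833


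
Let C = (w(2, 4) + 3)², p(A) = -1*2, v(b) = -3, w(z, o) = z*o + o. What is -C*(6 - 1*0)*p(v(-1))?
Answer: 2700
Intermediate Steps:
w(z, o) = o + o*z (w(z, o) = o*z + o = o + o*z)
p(A) = -2
C = 225 (C = (4*(1 + 2) + 3)² = (4*3 + 3)² = (12 + 3)² = 15² = 225)
-C*(6 - 1*0)*p(v(-1)) = -225*(6 - 1*0)*(-2) = -225*(6 + 0)*(-2) = -225*6*(-2) = -1350*(-2) = -1*(-2700) = 2700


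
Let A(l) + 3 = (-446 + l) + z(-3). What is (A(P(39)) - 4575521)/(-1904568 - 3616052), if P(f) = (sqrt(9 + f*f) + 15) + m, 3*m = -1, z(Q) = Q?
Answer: 392225/473196 - 3*sqrt(170)/5520620 ≈ 0.82888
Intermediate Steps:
m = -1/3 (m = (1/3)*(-1) = -1/3 ≈ -0.33333)
P(f) = 44/3 + sqrt(9 + f**2) (P(f) = (sqrt(9 + f*f) + 15) - 1/3 = (sqrt(9 + f**2) + 15) - 1/3 = (15 + sqrt(9 + f**2)) - 1/3 = 44/3 + sqrt(9 + f**2))
A(l) = -452 + l (A(l) = -3 + ((-446 + l) - 3) = -3 + (-449 + l) = -452 + l)
(A(P(39)) - 4575521)/(-1904568 - 3616052) = ((-452 + (44/3 + sqrt(9 + 39**2))) - 4575521)/(-1904568 - 3616052) = ((-452 + (44/3 + sqrt(9 + 1521))) - 4575521)/(-5520620) = ((-452 + (44/3 + sqrt(1530))) - 4575521)*(-1/5520620) = ((-452 + (44/3 + 3*sqrt(170))) - 4575521)*(-1/5520620) = ((-1312/3 + 3*sqrt(170)) - 4575521)*(-1/5520620) = (-13727875/3 + 3*sqrt(170))*(-1/5520620) = 392225/473196 - 3*sqrt(170)/5520620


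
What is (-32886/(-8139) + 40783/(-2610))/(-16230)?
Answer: 82033459/114923493900 ≈ 0.00071381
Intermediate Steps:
(-32886/(-8139) + 40783/(-2610))/(-16230) = (-32886*(-1/8139) + 40783*(-1/2610))*(-1/16230) = (10962/2713 - 40783/2610)*(-1/16230) = -82033459/7080930*(-1/16230) = 82033459/114923493900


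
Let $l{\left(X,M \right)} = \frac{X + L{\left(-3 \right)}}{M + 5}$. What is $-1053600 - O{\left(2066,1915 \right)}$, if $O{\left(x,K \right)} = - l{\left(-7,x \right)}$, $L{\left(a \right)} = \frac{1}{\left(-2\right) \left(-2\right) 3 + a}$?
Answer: $- \frac{19638050462}{18639} \approx -1.0536 \cdot 10^{6}$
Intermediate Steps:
$L{\left(a \right)} = \frac{1}{12 + a}$ ($L{\left(a \right)} = \frac{1}{4 \cdot 3 + a} = \frac{1}{12 + a}$)
$l{\left(X,M \right)} = \frac{\frac{1}{9} + X}{5 + M}$ ($l{\left(X,M \right)} = \frac{X + \frac{1}{12 - 3}}{M + 5} = \frac{X + \frac{1}{9}}{5 + M} = \frac{\frac{1}{9} + X}{5 + M}$)
$O{\left(x,K \right)} = \frac{62}{9 \left(5 + x\right)}$ ($O{\left(x,K \right)} = - \frac{\frac{1}{9} - 7}{5 + x} = - \frac{-62}{\left(5 + x\right) 9} = - \frac{-62}{9 \left(5 + x\right)} = \frac{62}{9 \left(5 + x\right)}$)
$-1053600 - O{\left(2066,1915 \right)} = -1053600 - \frac{62}{9 \left(5 + 2066\right)} = -1053600 - \frac{62}{9 \cdot 2071} = -1053600 - \frac{62}{9} \cdot \frac{1}{2071} = -1053600 - \frac{62}{18639} = - \frac{19638050462}{18639}$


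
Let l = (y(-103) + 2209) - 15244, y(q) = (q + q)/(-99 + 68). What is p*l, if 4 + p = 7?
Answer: -1211637/31 ≈ -39085.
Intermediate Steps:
y(q) = -2*q/31 (y(q) = (2*q)/(-31) = (2*q)*(-1/31) = -2*q/31)
l = -403879/31 (l = (-2/31*(-103) + 2209) - 15244 = (206/31 + 2209) - 15244 = 68685/31 - 15244 = -403879/31 ≈ -13028.)
p = 3 (p = -4 + 7 = 3)
p*l = 3*(-403879/31) = -1211637/31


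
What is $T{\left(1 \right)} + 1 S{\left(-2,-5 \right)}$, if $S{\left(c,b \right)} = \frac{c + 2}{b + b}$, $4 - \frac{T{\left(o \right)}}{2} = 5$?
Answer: $-2$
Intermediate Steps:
$T{\left(o \right)} = -2$ ($T{\left(o \right)} = 8 - 10 = -2$)
$S{\left(c,b \right)} = \frac{2 + c}{2 b}$
$T{\left(1 \right)} + 1 S{\left(-2,-5 \right)} = -2 + 1 \frac{2 - 2}{2 \left(-5\right)} = -2 + 1 \cdot \frac{1}{2} \left(- \frac{1}{5}\right) 0 = -2 + 1 \cdot 0 = -2 + 0 = -2$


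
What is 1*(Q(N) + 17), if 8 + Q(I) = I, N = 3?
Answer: 12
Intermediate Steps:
Q(I) = -8 + I
1*(Q(N) + 17) = 1*((-8 + 3) + 17) = 1*(-5 + 17) = 1*12 = 12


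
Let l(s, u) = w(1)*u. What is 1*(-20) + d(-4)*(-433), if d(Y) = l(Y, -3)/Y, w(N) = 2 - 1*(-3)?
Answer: -6575/4 ≈ -1643.8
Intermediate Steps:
w(N) = 5 (w(N) = 2 + 3 = 5)
l(s, u) = 5*u
d(Y) = -15/Y (d(Y) = (5*(-3))/Y = -15/Y)
1*(-20) + d(-4)*(-433) = 1*(-20) - 15/(-4)*(-433) = -20 - 15*(-1/4)*(-433) = -20 + (15/4)*(-433) = -20 - 6495/4 = -6575/4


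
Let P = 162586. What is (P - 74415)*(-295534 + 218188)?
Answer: -6819674166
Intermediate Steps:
(P - 74415)*(-295534 + 218188) = (162586 - 74415)*(-295534 + 218188) = 88171*(-77346) = -6819674166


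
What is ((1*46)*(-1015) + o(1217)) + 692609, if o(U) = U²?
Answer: 2127008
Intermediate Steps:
((1*46)*(-1015) + o(1217)) + 692609 = ((1*46)*(-1015) + 1217²) + 692609 = (46*(-1015) + 1481089) + 692609 = (-46690 + 1481089) + 692609 = 1434399 + 692609 = 2127008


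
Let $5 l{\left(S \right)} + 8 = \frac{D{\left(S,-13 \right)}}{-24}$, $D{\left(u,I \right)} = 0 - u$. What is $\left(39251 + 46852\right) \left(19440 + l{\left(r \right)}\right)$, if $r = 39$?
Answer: $\frac{66949301547}{40} \approx 1.6737 \cdot 10^{9}$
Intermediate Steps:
$D{\left(u,I \right)} = - u$
$l{\left(S \right)} = - \frac{8}{5} + \frac{S}{120}$ ($l{\left(S \right)} = - \frac{8}{5} + \frac{- S \frac{1}{-24}}{5} = - \frac{8}{5} + \frac{- S \left(- \frac{1}{24}\right)}{5} = - \frac{8}{5} + \frac{\frac{1}{24} S}{5} = - \frac{8}{5} + \frac{S}{120}$)
$\left(39251 + 46852\right) \left(19440 + l{\left(r \right)}\right) = \left(39251 + 46852\right) \left(19440 + \left(- \frac{8}{5} + \frac{1}{120} \cdot 39\right)\right) = 86103 \left(19440 + \left(- \frac{8}{5} + \frac{13}{40}\right)\right) = 86103 \left(19440 - \frac{51}{40}\right) = 86103 \cdot \frac{777549}{40} = \frac{66949301547}{40}$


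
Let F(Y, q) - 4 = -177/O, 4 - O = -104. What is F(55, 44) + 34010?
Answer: 1224445/36 ≈ 34012.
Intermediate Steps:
O = 108 (O = 4 - 1*(-104) = 4 + 104 = 108)
F(Y, q) = 85/36 (F(Y, q) = 4 - 177/108 = 4 - 177*1/108 = 4 - 59/36 = 85/36)
F(55, 44) + 34010 = 85/36 + 34010 = 1224445/36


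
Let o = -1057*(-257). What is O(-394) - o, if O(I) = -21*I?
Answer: -263375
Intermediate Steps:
o = 271649
O(-394) - o = -21*(-394) - 1*271649 = 8274 - 271649 = -263375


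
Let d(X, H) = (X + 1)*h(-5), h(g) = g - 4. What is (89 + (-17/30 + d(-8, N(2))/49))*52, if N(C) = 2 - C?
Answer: 489866/105 ≈ 4665.4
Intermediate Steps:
h(g) = -4 + g
d(X, H) = -9 - 9*X (d(X, H) = (X + 1)*(-4 - 5) = (1 + X)*(-9) = -9 - 9*X)
(89 + (-17/30 + d(-8, N(2))/49))*52 = (89 + (-17/30 + (-9 - 9*(-8))/49))*52 = (89 + (-17*1/30 + (-9 + 72)*(1/49)))*52 = (89 + (-17/30 + 63*(1/49)))*52 = (89 + (-17/30 + 9/7))*52 = (89 + 151/210)*52 = (18841/210)*52 = 489866/105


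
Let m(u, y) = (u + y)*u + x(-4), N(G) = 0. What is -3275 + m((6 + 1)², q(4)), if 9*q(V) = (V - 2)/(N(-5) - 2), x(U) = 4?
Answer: -7879/9 ≈ -875.44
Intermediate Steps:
q(V) = ⅑ - V/18 (q(V) = ((V - 2)/(0 - 2))/9 = ((-2 + V)/(-2))/9 = ((-2 + V)*(-½))/9 = (1 - V/2)/9 = ⅑ - V/18)
m(u, y) = 4 + u*(u + y) (m(u, y) = (u + y)*u + 4 = u*(u + y) + 4 = 4 + u*(u + y))
-3275 + m((6 + 1)², q(4)) = -3275 + (4 + ((6 + 1)²)² + (6 + 1)²*(⅑ - 1/18*4)) = -3275 + (4 + (7²)² + 7²*(⅑ - 2/9)) = -3275 + (4 + 49² + 49*(-⅑)) = -3275 + (4 + 2401 - 49/9) = -3275 + 21596/9 = -7879/9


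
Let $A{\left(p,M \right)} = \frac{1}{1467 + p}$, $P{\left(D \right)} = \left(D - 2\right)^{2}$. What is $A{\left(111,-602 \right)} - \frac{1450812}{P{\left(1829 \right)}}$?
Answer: $- \frac{8758787}{20181042} \approx -0.43401$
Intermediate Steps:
$P{\left(D \right)} = \left(-2 + D\right)^{2}$
$A{\left(111,-602 \right)} - \frac{1450812}{P{\left(1829 \right)}} = \frac{1}{1467 + 111} - \frac{1450812}{\left(-2 + 1829\right)^{2}} = \frac{1}{1578} - \frac{1450812}{1827^{2}} = \frac{1}{1578} - \frac{1450812}{3337929} = \frac{1}{1578} - 1450812 \cdot \frac{1}{3337929} = \frac{1}{1578} - \frac{16676}{38367} = - \frac{8758787}{20181042}$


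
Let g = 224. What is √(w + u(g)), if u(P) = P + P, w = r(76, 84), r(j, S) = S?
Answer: 2*√133 ≈ 23.065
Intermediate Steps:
w = 84
u(P) = 2*P
√(w + u(g)) = √(84 + 2*224) = √(84 + 448) = √532 = 2*√133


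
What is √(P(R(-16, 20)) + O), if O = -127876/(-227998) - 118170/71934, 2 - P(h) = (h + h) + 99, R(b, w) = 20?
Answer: I*√257931706048886808430/1366734011 ≈ 11.751*I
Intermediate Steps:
P(h) = -97 - 2*h (P(h) = 2 - ((h + h) + 99) = 2 - (2*h + 99) = 2 - (99 + 2*h) = 2 + (-99 - 2*h) = -97 - 2*h)
O = -1478657623/1366734011 (O = -127876*(-1/227998) - 118170*1/71934 = 63938/113999 - 19695/11989 = -1478657623/1366734011 ≈ -1.0819)
√(P(R(-16, 20)) + O) = √((-97 - 2*20) - 1478657623/1366734011) = √((-97 - 40) - 1478657623/1366734011) = √(-137 - 1478657623/1366734011) = √(-188721217130/1366734011) = I*√257931706048886808430/1366734011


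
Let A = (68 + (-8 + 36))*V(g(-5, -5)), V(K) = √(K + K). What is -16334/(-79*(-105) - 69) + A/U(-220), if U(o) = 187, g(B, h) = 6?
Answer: -8167/4113 + 192*√3/187 ≈ -0.20729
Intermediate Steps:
V(K) = √2*√K (V(K) = √(2*K) = √2*√K)
A = 192*√3 (A = (68 + (-8 + 36))*(√2*√6) = (68 + 28)*(2*√3) = 96*(2*√3) = 192*√3 ≈ 332.55)
-16334/(-79*(-105) - 69) + A/U(-220) = -16334/(-79*(-105) - 69) + (192*√3)/187 = -16334/(8295 - 69) + (192*√3)*(1/187) = -16334/8226 + 192*√3/187 = -16334*1/8226 + 192*√3/187 = -8167/4113 + 192*√3/187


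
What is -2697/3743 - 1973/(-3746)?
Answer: -2718023/14021278 ≈ -0.19385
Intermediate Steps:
-2697/3743 - 1973/(-3746) = -2697*1/3743 - 1973*(-1/3746) = -2697/3743 + 1973/3746 = -2718023/14021278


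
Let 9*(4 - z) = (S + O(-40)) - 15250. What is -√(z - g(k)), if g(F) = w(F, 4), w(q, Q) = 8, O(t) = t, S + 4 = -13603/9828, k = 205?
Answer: -√40941598971/4914 ≈ -41.176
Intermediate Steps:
S = -52915/9828 (S = -4 - 13603/9828 = -52915/9828 ≈ -5.3841)
z = 150676843/88452 (z = 4 - ((-52915/9828 - 40) - 15250)/9 = 4 - (-446035/9828 - 15250)/9 = 4 - ⅑*(-150323035/9828) = 4 + 150323035/88452 = 150676843/88452 ≈ 1703.5)
g(F) = 8
-√(z - g(k)) = -√(150676843/88452 - 1*8) = -√(150676843/88452 - 8) = -√(149969227/88452) = -√40941598971/4914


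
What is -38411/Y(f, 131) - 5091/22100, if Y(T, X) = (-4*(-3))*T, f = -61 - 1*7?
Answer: 12422483/265200 ≈ 46.842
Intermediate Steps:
f = -68 (f = -61 - 7 = -68)
Y(T, X) = 12*T
-38411/Y(f, 131) - 5091/22100 = -38411/(12*(-68)) - 5091/22100 = -38411/(-816) - 5091*1/22100 = -38411*(-1/816) - 5091/22100 = 38411/816 - 5091/22100 = 12422483/265200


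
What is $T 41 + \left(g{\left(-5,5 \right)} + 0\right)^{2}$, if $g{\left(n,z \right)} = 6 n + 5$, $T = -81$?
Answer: $-2696$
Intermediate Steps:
$g{\left(n,z \right)} = 5 + 6 n$
$T 41 + \left(g{\left(-5,5 \right)} + 0\right)^{2} = \left(-81\right) 41 + \left(\left(5 + 6 \left(-5\right)\right) + 0\right)^{2} = -3321 + \left(\left(5 - 30\right) + 0\right)^{2} = -3321 + \left(-25 + 0\right)^{2} = -3321 + \left(-25\right)^{2} = -3321 + 625 = -2696$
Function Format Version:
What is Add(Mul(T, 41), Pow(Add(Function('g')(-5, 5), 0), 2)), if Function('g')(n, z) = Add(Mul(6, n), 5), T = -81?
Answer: -2696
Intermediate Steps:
Function('g')(n, z) = Add(5, Mul(6, n))
Add(Mul(T, 41), Pow(Add(Function('g')(-5, 5), 0), 2)) = Add(Mul(-81, 41), Pow(Add(Add(5, Mul(6, -5)), 0), 2)) = Add(-3321, Pow(Add(Add(5, -30), 0), 2)) = Add(-3321, Pow(Add(-25, 0), 2)) = Add(-3321, Pow(-25, 2)) = Add(-3321, 625) = -2696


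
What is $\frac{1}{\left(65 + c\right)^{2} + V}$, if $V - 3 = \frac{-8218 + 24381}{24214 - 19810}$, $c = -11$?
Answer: $\frac{4404}{12871439} \approx 0.00034215$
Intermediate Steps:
$V = \frac{29375}{4404}$ ($V = 3 + \frac{-8218 + 24381}{24214 - 19810} = 3 + \frac{16163}{4404} = \frac{29375}{4404} \approx 6.6701$)
$\frac{1}{\left(65 + c\right)^{2} + V} = \frac{1}{\left(65 - 11\right)^{2} + \frac{29375}{4404}} = \frac{1}{54^{2} + \frac{29375}{4404}} = \frac{1}{2916 + \frac{29375}{4404}} = \frac{1}{\frac{12871439}{4404}} = \frac{4404}{12871439}$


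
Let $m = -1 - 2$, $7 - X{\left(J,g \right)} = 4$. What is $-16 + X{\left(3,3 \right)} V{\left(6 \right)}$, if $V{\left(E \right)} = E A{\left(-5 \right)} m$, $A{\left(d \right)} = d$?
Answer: $254$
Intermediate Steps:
$X{\left(J,g \right)} = 3$ ($X{\left(J,g \right)} = 7 - 4 = 3$)
$m = -3$
$V{\left(E \right)} = 15 E$ ($V{\left(E \right)} = E \left(-5\right) \left(-3\right) = - 5 E \left(-3\right) = 15 E$)
$-16 + X{\left(3,3 \right)} V{\left(6 \right)} = -16 + 3 \cdot 15 \cdot 6 = -16 + 3 \cdot 90 = -16 + 270 = 254$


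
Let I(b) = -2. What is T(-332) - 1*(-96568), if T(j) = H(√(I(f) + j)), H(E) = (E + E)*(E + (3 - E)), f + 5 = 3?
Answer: 96568 + 6*I*√334 ≈ 96568.0 + 109.65*I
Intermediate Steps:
f = -2 (f = -5 + 3 = -2)
H(E) = 6*E (H(E) = (2*E)*3 = 6*E)
T(j) = 6*√(-2 + j)
T(-332) - 1*(-96568) = 6*√(-2 - 332) - 1*(-96568) = 6*√(-334) + 96568 = 6*(I*√334) + 96568 = 6*I*√334 + 96568 = 96568 + 6*I*√334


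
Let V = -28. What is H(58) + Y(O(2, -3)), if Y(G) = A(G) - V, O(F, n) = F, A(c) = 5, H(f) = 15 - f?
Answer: -10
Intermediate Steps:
Y(G) = 33 (Y(G) = 5 - 1*(-28) = 5 + 28 = 33)
H(58) + Y(O(2, -3)) = (15 - 1*58) + 33 = (15 - 58) + 33 = -43 + 33 = -10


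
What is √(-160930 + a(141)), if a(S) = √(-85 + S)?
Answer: √(-160930 + 2*√14) ≈ 401.15*I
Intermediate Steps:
√(-160930 + a(141)) = √(-160930 + √(-85 + 141)) = √(-160930 + √56) = √(-160930 + 2*√14)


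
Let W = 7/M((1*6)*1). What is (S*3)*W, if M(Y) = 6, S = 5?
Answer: 35/2 ≈ 17.500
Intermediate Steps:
W = 7/6 ≈ 1.1667
(S*3)*W = (5*3)*(7/6) = 15*(7/6) = 35/2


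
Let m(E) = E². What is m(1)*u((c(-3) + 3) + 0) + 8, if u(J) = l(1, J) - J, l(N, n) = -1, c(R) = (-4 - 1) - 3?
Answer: 12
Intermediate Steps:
c(R) = -8 (c(R) = -5 - 3 = -8)
u(J) = -1 - J
m(1)*u((c(-3) + 3) + 0) + 8 = 1²*(-1 - ((-8 + 3) + 0)) + 8 = 1*(-1 - (-5 + 0)) + 8 = 1*(-1 - 1*(-5)) + 8 = 1*(-1 + 5) + 8 = 1*4 + 8 = 4 + 8 = 12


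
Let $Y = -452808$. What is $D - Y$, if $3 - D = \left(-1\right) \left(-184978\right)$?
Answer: $267833$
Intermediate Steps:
$D = -184975$ ($D = 3 - \left(-1\right) \left(-184978\right) = 3 - 184978 = -184975$)
$D - Y = -184975 - -452808 = -184975 + 452808 = 267833$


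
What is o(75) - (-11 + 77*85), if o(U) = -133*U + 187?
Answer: -16322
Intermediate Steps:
o(U) = 187 - 133*U
o(75) - (-11 + 77*85) = (187 - 133*75) - (-11 + 77*85) = (187 - 9975) - (-11 + 6545) = -9788 - 1*6534 = -9788 - 6534 = -16322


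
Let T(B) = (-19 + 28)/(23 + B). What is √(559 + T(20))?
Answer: √1033978/43 ≈ 23.648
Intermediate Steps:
T(B) = 9/(23 + B)
√(559 + T(20)) = √(559 + 9/(23 + 20)) = √(559 + 9/43) = √(24046/43) = √1033978/43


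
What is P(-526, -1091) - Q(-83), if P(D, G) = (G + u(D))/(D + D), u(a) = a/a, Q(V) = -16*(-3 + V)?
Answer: -723231/526 ≈ -1375.0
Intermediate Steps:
Q(V) = 48 - 16*V
u(a) = 1
P(D, G) = (1 + G)/(2*D) (P(D, G) = (G + 1)/(D + D) = (1 + G)/((2*D)) = (1 + G)*(1/(2*D)) = (1 + G)/(2*D))
P(-526, -1091) - Q(-83) = (1/2)*(1 - 1091)/(-526) - (48 - 16*(-83)) = (1/2)*(-1/526)*(-1090) - (48 + 1328) = 545/526 - 1*1376 = 545/526 - 1376 = -723231/526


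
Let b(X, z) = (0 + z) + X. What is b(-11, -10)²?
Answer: 441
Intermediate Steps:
b(X, z) = X + z (b(X, z) = z + X = X + z)
b(-11, -10)² = (-11 - 10)² = (-21)² = 441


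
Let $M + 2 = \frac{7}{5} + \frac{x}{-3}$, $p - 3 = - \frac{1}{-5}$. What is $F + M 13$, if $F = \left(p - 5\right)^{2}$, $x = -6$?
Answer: $\frac{536}{25} \approx 21.44$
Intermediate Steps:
$p = \frac{16}{5}$ ($p = 3 - \frac{1}{-5} = 3 - - \frac{1}{5} = 3 + \frac{1}{5} = \frac{16}{5} \approx 3.2$)
$M = \frac{7}{5}$ ($M = -2 + \left(\frac{7}{5} - \frac{6}{-3}\right) = -2 + \left(7 \cdot \frac{1}{5} - -2\right) = -2 + \left(\frac{7}{5} + 2\right) = -2 + \frac{17}{5} = \frac{7}{5} \approx 1.4$)
$F = \frac{81}{25}$ ($F = \left(\frac{16}{5} - 5\right)^{2} = \left(- \frac{9}{5}\right)^{2} = \frac{81}{25} \approx 3.24$)
$F + M 13 = \frac{81}{25} + \frac{7}{5} \cdot 13 = \frac{81}{25} + \frac{91}{5} = \frac{536}{25}$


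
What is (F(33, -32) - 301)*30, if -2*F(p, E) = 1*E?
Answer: -8550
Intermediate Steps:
F(p, E) = -E/2
(F(33, -32) - 301)*30 = (-½*(-32) - 301)*30 = (16 - 301)*30 = -285*30 = -8550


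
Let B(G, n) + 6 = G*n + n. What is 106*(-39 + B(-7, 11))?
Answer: -11766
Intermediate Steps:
B(G, n) = -6 + n + G*n (B(G, n) = -6 + (G*n + n) = -6 + (n + G*n) = -6 + n + G*n)
106*(-39 + B(-7, 11)) = 106*(-39 + (-6 + 11 - 7*11)) = 106*(-39 + (-6 + 11 - 77)) = 106*(-39 - 72) = 106*(-111) = -11766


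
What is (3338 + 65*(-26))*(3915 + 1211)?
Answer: 8447648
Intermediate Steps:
(3338 + 65*(-26))*(3915 + 1211) = (3338 - 1690)*5126 = 1648*5126 = 8447648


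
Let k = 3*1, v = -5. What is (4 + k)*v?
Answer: -35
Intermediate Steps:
k = 3
(4 + k)*v = (4 + 3)*(-5) = 7*(-5) = -35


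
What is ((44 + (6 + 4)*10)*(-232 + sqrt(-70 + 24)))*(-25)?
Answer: 835200 - 3600*I*sqrt(46) ≈ 8.352e+5 - 24416.0*I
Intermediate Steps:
((44 + (6 + 4)*10)*(-232 + sqrt(-70 + 24)))*(-25) = ((44 + 10*10)*(-232 + sqrt(-46)))*(-25) = ((44 + 100)*(-232 + I*sqrt(46)))*(-25) = (144*(-232 + I*sqrt(46)))*(-25) = (-33408 + 144*I*sqrt(46))*(-25) = 835200 - 3600*I*sqrt(46)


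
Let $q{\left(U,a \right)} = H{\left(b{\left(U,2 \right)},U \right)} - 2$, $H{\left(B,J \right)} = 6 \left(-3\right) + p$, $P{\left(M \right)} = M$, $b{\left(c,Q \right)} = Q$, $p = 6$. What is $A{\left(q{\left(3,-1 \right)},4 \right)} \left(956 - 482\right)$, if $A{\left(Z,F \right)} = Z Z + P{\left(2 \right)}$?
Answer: $93852$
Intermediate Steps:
$H{\left(B,J \right)} = -12$ ($H{\left(B,J \right)} = 6 \left(-3\right) + 6 = -18 + 6 = -12$)
$q{\left(U,a \right)} = -14$ ($q{\left(U,a \right)} = -12 - 2 = -14$)
$A{\left(Z,F \right)} = 2 + Z^{2}$ ($A{\left(Z,F \right)} = Z Z + 2 = Z^{2} + 2 = 2 + Z^{2}$)
$A{\left(q{\left(3,-1 \right)},4 \right)} \left(956 - 482\right) = \left(2 + \left(-14\right)^{2}\right) \left(956 - 482\right) = \left(2 + 196\right) 474 = 198 \cdot 474 = 93852$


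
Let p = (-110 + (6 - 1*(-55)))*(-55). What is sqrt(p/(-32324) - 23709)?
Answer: I*sqrt(6193055453291)/16162 ≈ 153.98*I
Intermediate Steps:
p = 2695 (p = (-110 + (6 + 55))*(-55) = (-110 + 61)*(-55) = -49*(-55) = 2695)
sqrt(p/(-32324) - 23709) = sqrt(2695/(-32324) - 23709) = sqrt(2695*(-1/32324) - 23709) = sqrt(-2695/32324 - 23709) = sqrt(-766372411/32324) = I*sqrt(6193055453291)/16162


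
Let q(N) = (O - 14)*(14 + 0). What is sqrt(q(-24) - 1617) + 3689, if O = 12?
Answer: 3689 + I*sqrt(1645) ≈ 3689.0 + 40.559*I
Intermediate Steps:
q(N) = -28 (q(N) = (12 - 14)*(14 + 0) = -2*14 = -28)
sqrt(q(-24) - 1617) + 3689 = sqrt(-28 - 1617) + 3689 = sqrt(-1645) + 3689 = I*sqrt(1645) + 3689 = 3689 + I*sqrt(1645)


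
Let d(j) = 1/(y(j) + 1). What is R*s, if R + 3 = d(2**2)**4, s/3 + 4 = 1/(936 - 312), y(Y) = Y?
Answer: 467563/13000 ≈ 35.966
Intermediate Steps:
s = -2495/208 (s = -12 + 3/(936 - 312) = -12 + 3/624 = -12 + 3*(1/624) = -12 + 1/208 = -2495/208 ≈ -11.995)
d(j) = 1/(1 + j) (d(j) = 1/(j + 1) = 1/(1 + j))
R = -1874/625 (R = -3 + (1/(1 + 2**2))**4 = -3 + (1/(1 + 4))**4 = -3 + (1/5)**4 = -3 + 1/625 = -1874/625 ≈ -2.9984)
R*s = -1874/625*(-2495/208) = 467563/13000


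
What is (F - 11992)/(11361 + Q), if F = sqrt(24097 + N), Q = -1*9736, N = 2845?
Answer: -11992/1625 + sqrt(26942)/1625 ≈ -7.2787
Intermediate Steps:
Q = -9736
F = sqrt(26942) (F = sqrt(24097 + 2845) = sqrt(26942) ≈ 164.14)
(F - 11992)/(11361 + Q) = (sqrt(26942) - 11992)/(11361 - 9736) = (-11992 + sqrt(26942))/1625 = (-11992 + sqrt(26942))*(1/1625) = -11992/1625 + sqrt(26942)/1625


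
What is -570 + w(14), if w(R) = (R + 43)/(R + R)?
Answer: -15903/28 ≈ -567.96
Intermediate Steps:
w(R) = (43 + R)/(2*R) (w(R) = (43 + R)/((2*R)) = (43 + R)*(1/(2*R)) = (43 + R)/(2*R))
-570 + w(14) = -570 + (½)*(43 + 14)/14 = -570 + (½)*(1/14)*57 = -570 + 57/28 = -15903/28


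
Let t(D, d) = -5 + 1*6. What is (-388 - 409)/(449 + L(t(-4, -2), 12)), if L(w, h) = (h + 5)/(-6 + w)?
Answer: -3985/2228 ≈ -1.7886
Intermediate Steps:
t(D, d) = 1 (t(D, d) = -5 + 6 = 1)
L(w, h) = (5 + h)/(-6 + w)
(-388 - 409)/(449 + L(t(-4, -2), 12)) = (-388 - 409)/(449 + (5 + 12)/(-6 + 1)) = -797/(449 + 17/(-5)) = -797/(449 - 1/5*17) = -797/(449 - 17/5) = -797/2228/5 = -797*5/2228 = -3985/2228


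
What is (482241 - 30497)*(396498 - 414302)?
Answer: -8042850176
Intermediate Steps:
(482241 - 30497)*(396498 - 414302) = 451744*(-17804) = -8042850176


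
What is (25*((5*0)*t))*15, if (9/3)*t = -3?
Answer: 0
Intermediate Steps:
t = -1 (t = (⅓)*(-3) = -1)
(25*((5*0)*t))*15 = (25*((5*0)*(-1)))*15 = (25*(0*(-1)))*15 = (25*0)*15 = 0*15 = 0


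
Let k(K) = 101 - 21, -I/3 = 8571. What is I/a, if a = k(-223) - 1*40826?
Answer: 8571/13582 ≈ 0.63106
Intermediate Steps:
I = -25713 (I = -3*8571 = -25713)
k(K) = 80
a = -40746 (a = 80 - 1*40826 = 80 - 40826 = -40746)
I/a = -25713/(-40746) = -25713*(-1/40746) = 8571/13582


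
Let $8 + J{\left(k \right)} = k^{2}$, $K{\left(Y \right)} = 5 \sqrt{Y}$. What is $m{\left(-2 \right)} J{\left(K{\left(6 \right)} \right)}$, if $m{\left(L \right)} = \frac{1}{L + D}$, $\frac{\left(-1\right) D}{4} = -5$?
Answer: $\frac{71}{9} \approx 7.8889$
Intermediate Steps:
$D = 20$ ($D = \left(-4\right) \left(-5\right) = 20$)
$m{\left(L \right)} = \frac{1}{20 + L}$ ($m{\left(L \right)} = \frac{1}{L + 20} = \frac{1}{20 + L}$)
$J{\left(k \right)} = -8 + k^{2}$
$m{\left(-2 \right)} J{\left(K{\left(6 \right)} \right)} = \frac{-8 + \left(5 \sqrt{6}\right)^{2}}{20 - 2} = \frac{-8 + 150}{18} = \frac{1}{18} \cdot 142 = \frac{71}{9}$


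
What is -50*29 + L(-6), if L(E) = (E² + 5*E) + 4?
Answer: -1440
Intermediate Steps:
L(E) = 4 + E² + 5*E
-50*29 + L(-6) = -50*29 + (4 + (-6)² + 5*(-6)) = -1450 + (4 + 36 - 30) = -1450 + 10 = -1440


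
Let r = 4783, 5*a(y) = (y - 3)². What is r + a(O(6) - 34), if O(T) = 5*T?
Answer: 23964/5 ≈ 4792.8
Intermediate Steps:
a(y) = (-3 + y)²/5 (a(y) = (y - 3)²/5 = (-3 + y)²/5)
r + a(O(6) - 34) = 4783 + (-3 + (5*6 - 34))²/5 = 4783 + (-3 + (30 - 34))²/5 = 4783 + (-3 - 4)²/5 = 4783 + (⅕)*(-7)² = 4783 + (⅕)*49 = 4783 + 49/5 = 23964/5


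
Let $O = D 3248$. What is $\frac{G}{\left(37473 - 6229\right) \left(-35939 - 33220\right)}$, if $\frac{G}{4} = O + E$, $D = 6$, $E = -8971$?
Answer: $- \frac{10517}{540200949} \approx -1.9469 \cdot 10^{-5}$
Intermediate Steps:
$O = 19488$ ($O = 6 \cdot 3248 = 19488$)
$G = 42068$ ($G = 4 \left(19488 - 8971\right) = 4 \cdot 10517 = 42068$)
$\frac{G}{\left(37473 - 6229\right) \left(-35939 - 33220\right)} = \frac{42068}{\left(37473 - 6229\right) \left(-35939 - 33220\right)} = \frac{42068}{31244 \left(-69159\right)} = \frac{42068}{-2160803796} = 42068 \left(- \frac{1}{2160803796}\right) = - \frac{10517}{540200949}$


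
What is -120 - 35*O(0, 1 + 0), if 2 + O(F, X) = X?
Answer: -85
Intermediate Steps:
O(F, X) = -2 + X
-120 - 35*O(0, 1 + 0) = -120 - 35*(-2 + (1 + 0)) = -120 - 35*(-2 + 1) = -120 - 35*(-1) = -120 + 35 = -85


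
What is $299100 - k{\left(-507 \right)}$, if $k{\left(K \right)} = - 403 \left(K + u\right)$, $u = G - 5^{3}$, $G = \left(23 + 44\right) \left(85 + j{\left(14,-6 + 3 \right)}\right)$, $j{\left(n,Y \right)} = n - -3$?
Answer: $2798506$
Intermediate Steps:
$j{\left(n,Y \right)} = 3 + n$ ($j{\left(n,Y \right)} = n + 3 = 3 + n$)
$G = 6834$ ($G = \left(23 + 44\right) \left(85 + \left(3 + 14\right)\right) = 67 \left(85 + 17\right) = 67 \cdot 102 = 6834$)
$u = 6709$ ($u = 6834 - 5^{3} = 6834 - 125 = 6709$)
$k{\left(K \right)} = -2703727 - 403 K$ ($k{\left(K \right)} = - 403 \left(K + 6709\right) = - 403 \left(6709 + K\right) = -2703727 - 403 K$)
$299100 - k{\left(-507 \right)} = 299100 - \left(-2703727 - -204321\right) = 299100 - \left(-2703727 + 204321\right) = 299100 - -2499406 = 299100 + 2499406 = 2798506$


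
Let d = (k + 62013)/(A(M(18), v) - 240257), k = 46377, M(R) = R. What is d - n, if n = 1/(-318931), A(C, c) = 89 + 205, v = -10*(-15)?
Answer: -34568691127/76531639553 ≈ -0.45169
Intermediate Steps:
v = 150
A(C, c) = 294
d = -108390/239963 (d = (46377 + 62013)/(294 - 240257) = 108390/(-239963) = 108390*(-1/239963) = -108390/239963 ≈ -0.45169)
n = -1/318931 ≈ -3.1355e-6
d - n = -108390/239963 - 1*(-1/318931) = -108390/239963 + 1/318931 = -34568691127/76531639553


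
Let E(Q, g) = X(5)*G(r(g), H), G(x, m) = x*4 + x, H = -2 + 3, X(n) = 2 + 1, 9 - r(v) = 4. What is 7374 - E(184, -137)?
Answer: 7299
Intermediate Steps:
r(v) = 5 (r(v) = 9 - 1*4 = 9 - 4 = 5)
X(n) = 3
H = 1
G(x, m) = 5*x (G(x, m) = 4*x + x = 5*x)
E(Q, g) = 75 (E(Q, g) = 3*(5*5) = 3*25 = 75)
7374 - E(184, -137) = 7374 - 1*75 = 7374 - 75 = 7299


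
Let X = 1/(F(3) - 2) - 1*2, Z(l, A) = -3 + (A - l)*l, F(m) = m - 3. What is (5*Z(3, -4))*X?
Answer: 300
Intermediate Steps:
F(m) = -3 + m
Z(l, A) = -3 + l*(A - l)
X = -5/2 (X = 1/((-3 + 3) - 2) - 1*2 = 1/(0 - 2) - 2 = 1/(-2) - 2 = -½ - 2 = -5/2 ≈ -2.5000)
(5*Z(3, -4))*X = (5*(-3 - 1*3² - 4*3))*(-5/2) = (5*(-3 - 1*9 - 12))*(-5/2) = (5*(-3 - 9 - 12))*(-5/2) = (5*(-24))*(-5/2) = -120*(-5/2) = 300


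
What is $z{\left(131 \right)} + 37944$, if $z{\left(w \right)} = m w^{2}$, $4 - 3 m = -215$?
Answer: $1290697$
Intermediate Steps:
$m = 73$ ($m = \frac{4}{3} - - \frac{215}{3} = \frac{4}{3} + \frac{215}{3} = 73$)
$z{\left(w \right)} = 73 w^{2}$
$z{\left(131 \right)} + 37944 = 73 \cdot 131^{2} + 37944 = 73 \cdot 17161 + 37944 = 1252753 + 37944 = 1290697$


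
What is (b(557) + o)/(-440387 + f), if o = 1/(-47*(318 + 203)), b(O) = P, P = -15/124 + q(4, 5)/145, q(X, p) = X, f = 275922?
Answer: 41131653/72410035100900 ≈ 5.6804e-7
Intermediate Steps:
P = -1679/17980 (P = -15/124 + 4/145 = -1679/17980 ≈ -0.093382)
b(O) = -1679/17980
o = -1/24487 (o = 1/(-47*521) = 1/(-24487) = -1/24487 ≈ -4.0838e-5)
(b(557) + o)/(-440387 + f) = (-1679/17980 - 1/24487)/(-440387 + 275922) = -41131653/440276260/(-164465) = -41131653/440276260*(-1/164465) = 41131653/72410035100900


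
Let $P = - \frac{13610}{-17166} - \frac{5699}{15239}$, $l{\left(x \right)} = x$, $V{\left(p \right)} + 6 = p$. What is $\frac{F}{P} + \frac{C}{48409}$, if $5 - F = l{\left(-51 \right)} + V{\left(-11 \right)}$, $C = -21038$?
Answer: $\frac{461062944742445}{2652177977102} \approx 173.84$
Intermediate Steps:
$V{\left(p \right)} = -6 + p$
$P = \frac{54786878}{130796337}$ ($P = \left(-13610\right) \left(- \frac{1}{17166}\right) - \frac{5699}{15239} = \frac{6805}{8583} - \frac{5699}{15239} = \frac{54786878}{130796337} \approx 0.41887$)
$F = 73$ ($F = 5 - \left(-51 - 17\right) = 5 - -68 = 5 + 68 = 73$)
$\frac{F}{P} + \frac{C}{48409} = \frac{73}{\frac{54786878}{130796337}} - \frac{21038}{48409} = 73 \cdot \frac{130796337}{54786878} - \frac{21038}{48409} = \frac{9548132601}{54786878} - \frac{21038}{48409} = \frac{461062944742445}{2652177977102}$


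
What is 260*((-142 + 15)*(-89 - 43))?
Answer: 4358640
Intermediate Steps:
260*((-142 + 15)*(-89 - 43)) = 260*(-127*(-132)) = 260*16764 = 4358640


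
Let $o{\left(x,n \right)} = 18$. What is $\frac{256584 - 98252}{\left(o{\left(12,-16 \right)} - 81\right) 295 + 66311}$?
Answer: $\frac{79166}{23863} \approx 3.3175$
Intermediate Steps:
$\frac{256584 - 98252}{\left(o{\left(12,-16 \right)} - 81\right) 295 + 66311} = \frac{256584 - 98252}{\left(18 - 81\right) 295 + 66311} = \frac{158332}{\left(-63\right) 295 + 66311} = \frac{158332}{-18585 + 66311} = \frac{158332}{47726} = 158332 \cdot \frac{1}{47726} = \frac{79166}{23863}$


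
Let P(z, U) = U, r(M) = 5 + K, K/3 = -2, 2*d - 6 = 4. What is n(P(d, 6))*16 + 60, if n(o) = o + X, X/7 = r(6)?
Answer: 44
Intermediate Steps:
d = 5 (d = 3 + (½)*4 = 3 + 2 = 5)
K = -6 (K = 3*(-2) = -6)
r(M) = -1 (r(M) = 5 - 6 = -1)
X = -7 (X = 7*(-1) = -7)
n(o) = -7 + o (n(o) = o - 7 = -7 + o)
n(P(d, 6))*16 + 60 = (-7 + 6)*16 + 60 = -1*16 + 60 = -16 + 60 = 44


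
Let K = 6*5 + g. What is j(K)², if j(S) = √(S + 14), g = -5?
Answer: 39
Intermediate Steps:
K = 25 (K = 6*5 - 5 = 30 - 5 = 25)
j(S) = √(14 + S)
j(K)² = (√(14 + 25))² = (√39)² = 39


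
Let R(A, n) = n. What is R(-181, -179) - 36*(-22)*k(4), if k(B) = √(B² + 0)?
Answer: 2989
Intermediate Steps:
k(B) = √(B²)
R(-181, -179) - 36*(-22)*k(4) = -179 - 36*(-22)*√(4²) = -179 - (-792)*√16 = -179 - (-792)*4 = -179 - 1*(-3168) = -179 + 3168 = 2989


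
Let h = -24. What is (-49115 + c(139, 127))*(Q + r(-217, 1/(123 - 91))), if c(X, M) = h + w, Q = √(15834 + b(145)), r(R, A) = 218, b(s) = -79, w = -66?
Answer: -10726690 - 49205*√15755 ≈ -1.6903e+7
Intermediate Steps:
Q = √15755 (Q = √(15834 - 79) = √15755 ≈ 125.52)
c(X, M) = -90 (c(X, M) = -24 - 66 = -90)
(-49115 + c(139, 127))*(Q + r(-217, 1/(123 - 91))) = (-49115 - 90)*(√15755 + 218) = -49205*(218 + √15755) = -10726690 - 49205*√15755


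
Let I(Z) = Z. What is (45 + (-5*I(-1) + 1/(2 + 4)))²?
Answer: 90601/36 ≈ 2516.7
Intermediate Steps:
(45 + (-5*I(-1) + 1/(2 + 4)))² = (45 + (-5*(-1) + 1/(2 + 4)))² = (45 + (5 + 1/6))² = (45 + (5 + ⅙))² = (45 + 31/6)² = (301/6)² = 90601/36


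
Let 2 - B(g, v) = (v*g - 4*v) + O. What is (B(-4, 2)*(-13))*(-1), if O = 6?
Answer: 156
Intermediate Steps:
B(g, v) = -4 + 4*v - g*v (B(g, v) = 2 - ((v*g - 4*v) + 6) = 2 - ((g*v - 4*v) + 6) = 2 - ((-4*v + g*v) + 6) = 2 - (6 - 4*v + g*v) = 2 + (-6 + 4*v - g*v) = -4 + 4*v - g*v)
(B(-4, 2)*(-13))*(-1) = ((-4 + 4*2 - 1*(-4)*2)*(-13))*(-1) = ((-4 + 8 + 8)*(-13))*(-1) = (12*(-13))*(-1) = -156*(-1) = 156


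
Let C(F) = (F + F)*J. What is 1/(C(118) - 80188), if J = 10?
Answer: -1/77828 ≈ -1.2849e-5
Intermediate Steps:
C(F) = 20*F (C(F) = (F + F)*10 = (2*F)*10 = 20*F)
1/(C(118) - 80188) = 1/(20*118 - 80188) = 1/(2360 - 80188) = 1/(-77828) = -1/77828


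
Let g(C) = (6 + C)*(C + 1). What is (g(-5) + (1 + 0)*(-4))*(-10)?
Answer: 80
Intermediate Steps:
g(C) = (1 + C)*(6 + C) (g(C) = (6 + C)*(1 + C) = (1 + C)*(6 + C))
(g(-5) + (1 + 0)*(-4))*(-10) = ((6 + (-5)**2 + 7*(-5)) + (1 + 0)*(-4))*(-10) = ((6 + 25 - 35) + 1*(-4))*(-10) = (-4 - 4)*(-10) = -8*(-10) = 80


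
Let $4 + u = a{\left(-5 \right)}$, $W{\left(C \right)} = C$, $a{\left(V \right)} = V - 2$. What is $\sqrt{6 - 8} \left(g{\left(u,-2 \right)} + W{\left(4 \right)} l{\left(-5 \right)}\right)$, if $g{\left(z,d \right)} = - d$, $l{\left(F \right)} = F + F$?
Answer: $- 38 i \sqrt{2} \approx - 53.74 i$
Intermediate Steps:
$a{\left(V \right)} = -2 + V$
$u = -11$ ($u = -4 - 7 = -11$)
$l{\left(F \right)} = 2 F$
$\sqrt{6 - 8} \left(g{\left(u,-2 \right)} + W{\left(4 \right)} l{\left(-5 \right)}\right) = \sqrt{6 - 8} \left(\left(-1\right) \left(-2\right) + 4 \cdot 2 \left(-5\right)\right) = \sqrt{-2} \left(2 + 4 \left(-10\right)\right) = i \sqrt{2} \left(2 - 40\right) = i \sqrt{2} \left(-38\right) = - 38 i \sqrt{2}$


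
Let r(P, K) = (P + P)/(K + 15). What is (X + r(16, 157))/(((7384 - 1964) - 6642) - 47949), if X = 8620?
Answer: -370668/2114353 ≈ -0.17531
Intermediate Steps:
r(P, K) = 2*P/(15 + K) (r(P, K) = (2*P)/(15 + K) = 2*P/(15 + K))
(X + r(16, 157))/(((7384 - 1964) - 6642) - 47949) = (8620 + 2*16/(15 + 157))/(((7384 - 1964) - 6642) - 47949) = (8620 + 2*16/172)/((5420 - 6642) - 47949) = (8620 + 2*16*(1/172))/(-1222 - 47949) = (8620 + 8/43)/(-49171) = (370668/43)*(-1/49171) = -370668/2114353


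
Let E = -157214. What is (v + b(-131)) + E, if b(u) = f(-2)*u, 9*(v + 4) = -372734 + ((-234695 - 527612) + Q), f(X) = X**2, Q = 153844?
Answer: -2400875/9 ≈ -2.6676e+5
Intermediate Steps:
v = -981233/9 (v = -4 + (-372734 + ((-234695 - 527612) + 153844))/9 = -4 + (-372734 + (-762307 + 153844))/9 = -4 + (-372734 - 608463)/9 = -4 + (1/9)*(-981197) = -4 - 981197/9 = -981233/9 ≈ -1.0903e+5)
b(u) = 4*u (b(u) = (-2)**2*u = 4*u)
(v + b(-131)) + E = (-981233/9 + 4*(-131)) - 157214 = (-981233/9 - 524) - 157214 = -985949/9 - 157214 = -2400875/9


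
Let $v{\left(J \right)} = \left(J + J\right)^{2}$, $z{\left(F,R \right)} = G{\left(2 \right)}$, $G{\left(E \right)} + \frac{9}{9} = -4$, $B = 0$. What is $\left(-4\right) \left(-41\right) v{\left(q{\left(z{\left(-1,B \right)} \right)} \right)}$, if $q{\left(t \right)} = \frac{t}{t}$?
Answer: $656$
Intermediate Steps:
$G{\left(E \right)} = -5$ ($G{\left(E \right)} = -1 - 4 = -5$)
$z{\left(F,R \right)} = -5$
$q{\left(t \right)} = 1$
$v{\left(J \right)} = 4 J^{2}$ ($v{\left(J \right)} = \left(2 J\right)^{2} = 4 J^{2}$)
$\left(-4\right) \left(-41\right) v{\left(q{\left(z{\left(-1,B \right)} \right)} \right)} = \left(-4\right) \left(-41\right) 4 \cdot 1^{2} = 164 \cdot 4 \cdot 1 = 164 \cdot 4 = 656$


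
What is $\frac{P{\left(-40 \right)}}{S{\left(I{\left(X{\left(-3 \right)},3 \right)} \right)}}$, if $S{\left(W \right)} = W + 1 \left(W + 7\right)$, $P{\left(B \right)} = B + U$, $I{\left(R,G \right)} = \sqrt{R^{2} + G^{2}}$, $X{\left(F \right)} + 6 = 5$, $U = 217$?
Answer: $\frac{413}{3} - \frac{118 \sqrt{10}}{3} \approx 13.284$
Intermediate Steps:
$X{\left(F \right)} = -1$ ($X{\left(F \right)} = -6 + 5 = -1$)
$I{\left(R,G \right)} = \sqrt{G^{2} + R^{2}}$
$P{\left(B \right)} = 217 + B$ ($P{\left(B \right)} = B + 217 = 217 + B$)
$S{\left(W \right)} = 7 + 2 W$ ($S{\left(W \right)} = W + 1 \left(7 + W\right) = W + \left(7 + W\right) = 7 + 2 W$)
$\frac{P{\left(-40 \right)}}{S{\left(I{\left(X{\left(-3 \right)},3 \right)} \right)}} = \frac{217 - 40}{7 + 2 \sqrt{3^{2} + \left(-1\right)^{2}}} = \frac{177}{7 + 2 \sqrt{9 + 1}} = \frac{177}{7 + 2 \sqrt{10}}$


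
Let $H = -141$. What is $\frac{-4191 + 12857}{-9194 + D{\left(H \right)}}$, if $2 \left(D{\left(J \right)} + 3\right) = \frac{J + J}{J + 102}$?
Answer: $- \frac{56329}{59757} \approx -0.94263$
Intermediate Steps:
$D{\left(J \right)} = -3 + \frac{J}{102 + J}$ ($D{\left(J \right)} = -3 + \frac{\left(J + J\right) \frac{1}{J + 102}}{2} = -3 + \frac{2 J \frac{1}{102 + J}}{2} = -3 + \frac{J}{102 + J}$)
$\frac{-4191 + 12857}{-9194 + D{\left(H \right)}} = \frac{-4191 + 12857}{-9194 + \frac{2 \left(-153 - -141\right)}{102 - 141}} = \frac{8666}{-9194 + \frac{2 \left(-153 + 141\right)}{-39}} = \frac{8666}{-9194 + 2 \left(- \frac{1}{39}\right) \left(-12\right)} = \frac{8666}{-9194 + \frac{8}{13}} = \frac{8666}{- \frac{119514}{13}} = 8666 \left(- \frac{13}{119514}\right) = - \frac{56329}{59757}$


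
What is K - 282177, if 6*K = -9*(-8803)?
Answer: -537945/2 ≈ -2.6897e+5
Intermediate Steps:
K = 26409/2 (K = (-9*(-8803))/6 = (⅙)*79227 = 26409/2 ≈ 13205.)
K - 282177 = 26409/2 - 282177 = -537945/2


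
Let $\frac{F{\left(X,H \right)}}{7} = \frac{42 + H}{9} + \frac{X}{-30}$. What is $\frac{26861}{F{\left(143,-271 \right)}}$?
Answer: $- \frac{2417490}{19033} \approx -127.02$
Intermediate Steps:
$F{\left(X,H \right)} = \frac{98}{3} - \frac{7 X}{30} + \frac{7 H}{9}$ ($F{\left(X,H \right)} = 7 \left(\frac{42 + H}{9} + \frac{X}{-30}\right) = 7 \left(\left(42 + H\right) \frac{1}{9} + X \left(- \frac{1}{30}\right)\right) = 7 \left(\left(\frac{14}{3} + \frac{H}{9}\right) - \frac{X}{30}\right) = 7 \left(\frac{14}{3} - \frac{X}{30} + \frac{H}{9}\right) = \frac{98}{3} - \frac{7 X}{30} + \frac{7 H}{9}$)
$\frac{26861}{F{\left(143,-271 \right)}} = \frac{26861}{\frac{98}{3} - \frac{1001}{30} + \frac{7}{9} \left(-271\right)} = \frac{26861}{\frac{98}{3} - \frac{1001}{30} - \frac{1897}{9}} = \frac{26861}{- \frac{19033}{90}} = 26861 \left(- \frac{90}{19033}\right) = - \frac{2417490}{19033}$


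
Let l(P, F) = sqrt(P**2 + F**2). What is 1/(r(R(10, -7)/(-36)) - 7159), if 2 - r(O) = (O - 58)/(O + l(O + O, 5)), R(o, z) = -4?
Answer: -14514917/103886718325 - 521*sqrt(2029)/103886718325 ≈ -0.00013994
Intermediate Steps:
l(P, F) = sqrt(F**2 + P**2)
r(O) = 2 - (-58 + O)/(O + sqrt(25 + 4*O**2)) (r(O) = 2 - (O - 58)/(O + sqrt(5**2 + (O + O)**2)) = 2 - (-58 + O)/(O + sqrt(25 + (2*O)**2)) = 2 - (-58 + O)/(O + sqrt(25 + 4*O**2)))
1/(r(R(10, -7)/(-36)) - 7159) = 1/((58 - 4/(-36) + 2*sqrt(25 + 4*(-4/(-36))**2))/(-4/(-36) + sqrt(25 + 4*(-4/(-36))**2)) - 7159) = 1/((58 - 4*(-1/36) + 2*sqrt(25 + 4*(-4*(-1/36))**2))/(-4*(-1/36) + sqrt(25 + 4*(-4*(-1/36))**2)) - 7159) = 1/((58 + 1/9 + 2*sqrt(25 + 4*(1/9)**2))/(1/9 + sqrt(25 + 4*(1/9)**2)) - 7159) = 1/((58 + 1/9 + 2*sqrt(25 + 4*(1/81)))/(1/9 + sqrt(25 + 4*(1/81))) - 7159) = 1/((58 + 1/9 + 2*sqrt(25 + 4/81))/(1/9 + sqrt(25 + 4/81)) - 7159) = 1/((58 + 1/9 + 2*sqrt(2029/81))/(1/9 + sqrt(2029/81)) - 7159) = 1/((58 + 1/9 + 2*(sqrt(2029)/9))/(1/9 + sqrt(2029)/9) - 7159) = 1/((58 + 1/9 + 2*sqrt(2029)/9)/(1/9 + sqrt(2029)/9) - 7159) = 1/((523/9 + 2*sqrt(2029)/9)/(1/9 + sqrt(2029)/9) - 7159) = 1/(-7159 + (523/9 + 2*sqrt(2029)/9)/(1/9 + sqrt(2029)/9))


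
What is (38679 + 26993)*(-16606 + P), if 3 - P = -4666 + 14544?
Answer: -1739060232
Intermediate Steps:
P = -9875 (P = 3 - (-4666 + 14544) = 3 - 1*9878 = 3 - 9878 = -9875)
(38679 + 26993)*(-16606 + P) = (38679 + 26993)*(-16606 - 9875) = 65672*(-26481) = -1739060232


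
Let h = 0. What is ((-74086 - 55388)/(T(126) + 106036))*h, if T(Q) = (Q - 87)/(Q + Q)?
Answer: 0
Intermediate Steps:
T(Q) = (-87 + Q)/(2*Q) (T(Q) = (-87 + Q)/((2*Q)) = (-87 + Q)*(1/(2*Q)) = (-87 + Q)/(2*Q))
((-74086 - 55388)/(T(126) + 106036))*h = ((-74086 - 55388)/((½)*(-87 + 126)/126 + 106036))*0 = -129474/((½)*(1/126)*39 + 106036)*0 = -129474/(13/84 + 106036)*0 = -129474/8907037/84*0 = -129474*84/8907037*0 = -10875816/8907037*0 = 0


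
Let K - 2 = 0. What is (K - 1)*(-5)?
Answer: -5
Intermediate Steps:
K = 2 (K = 2 + 0 = 2)
(K - 1)*(-5) = (2 - 1)*(-5) = 1*(-5) = -5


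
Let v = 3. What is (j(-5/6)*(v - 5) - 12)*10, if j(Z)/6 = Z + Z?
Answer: 80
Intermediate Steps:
j(Z) = 12*Z (j(Z) = 6*(Z + Z) = 6*(2*Z) = 12*Z)
(j(-5/6)*(v - 5) - 12)*10 = ((12*(-5/6))*(3 - 5) - 12)*10 = ((12*(-5*1/6))*(-2) - 12)*10 = ((12*(-5/6))*(-2) - 12)*10 = (-10*(-2) - 12)*10 = (20 - 12)*10 = 8*10 = 80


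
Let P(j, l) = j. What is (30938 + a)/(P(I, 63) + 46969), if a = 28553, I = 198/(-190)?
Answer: 5651645/4461956 ≈ 1.2666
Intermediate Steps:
I = -99/95 (I = 198*(-1/190) = -99/95 ≈ -1.0421)
(30938 + a)/(P(I, 63) + 46969) = (30938 + 28553)/(-99/95 + 46969) = 59491/(4461956/95) = 59491*(95/4461956) = 5651645/4461956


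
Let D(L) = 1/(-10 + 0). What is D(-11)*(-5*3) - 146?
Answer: -289/2 ≈ -144.50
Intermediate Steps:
D(L) = -1/10 (D(L) = 1/(-10) = -1/10)
D(-11)*(-5*3) - 146 = -(-1)*3/2 - 146 = -1/10*(-15) - 146 = 3/2 - 146 = -289/2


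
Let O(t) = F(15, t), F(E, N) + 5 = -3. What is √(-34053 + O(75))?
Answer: I*√34061 ≈ 184.56*I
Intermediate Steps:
F(E, N) = -8 (F(E, N) = -5 - 3 = -8)
O(t) = -8
√(-34053 + O(75)) = √(-34053 - 8) = √(-34061) = I*√34061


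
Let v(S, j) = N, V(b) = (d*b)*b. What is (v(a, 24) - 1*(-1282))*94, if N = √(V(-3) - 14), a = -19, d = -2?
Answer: 120508 + 376*I*√2 ≈ 1.2051e+5 + 531.74*I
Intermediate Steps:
V(b) = -2*b² (V(b) = (-2*b)*b = -2*b²)
N = 4*I*√2 (N = √(-2*(-3)² - 14) = √(-2*9 - 14) = √(-18 - 14) = √(-32) = 4*I*√2 ≈ 5.6569*I)
v(S, j) = 4*I*√2
(v(a, 24) - 1*(-1282))*94 = (4*I*√2 - 1*(-1282))*94 = (4*I*√2 + 1282)*94 = (1282 + 4*I*√2)*94 = 120508 + 376*I*√2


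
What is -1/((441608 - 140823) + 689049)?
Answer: -1/989834 ≈ -1.0103e-6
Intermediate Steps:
-1/((441608 - 140823) + 689049) = -1/(300785 + 689049) = -1/989834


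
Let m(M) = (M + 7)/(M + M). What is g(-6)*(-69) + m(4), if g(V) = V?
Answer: 3323/8 ≈ 415.38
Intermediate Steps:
m(M) = (7 + M)/(2*M) (m(M) = (7 + M)/((2*M)) = (7 + M)*(1/(2*M)) = (7 + M)/(2*M))
g(-6)*(-69) + m(4) = -6*(-69) + (1/2)*(7 + 4)/4 = 414 + (1/2)*(1/4)*11 = 414 + 11/8 = 3323/8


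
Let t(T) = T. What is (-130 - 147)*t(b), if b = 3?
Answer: -831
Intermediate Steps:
(-130 - 147)*t(b) = (-130 - 147)*3 = -277*3 = -831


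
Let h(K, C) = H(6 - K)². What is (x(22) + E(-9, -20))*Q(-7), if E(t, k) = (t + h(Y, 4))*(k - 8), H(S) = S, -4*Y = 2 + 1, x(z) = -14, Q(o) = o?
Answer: 29057/4 ≈ 7264.3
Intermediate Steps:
Y = -¾ (Y = -(2 + 1)/4 = -¼*3 = -¾ ≈ -0.75000)
h(K, C) = (6 - K)²
E(t, k) = (-8 + k)*(729/16 + t) (E(t, k) = (t + (-6 - ¾)²)*(k - 8) = (t + (-27/4)²)*(-8 + k) = (t + 729/16)*(-8 + k) = (729/16 + t)*(-8 + k) = (-8 + k)*(729/16 + t))
(x(22) + E(-9, -20))*Q(-7) = (-14 + (-729/2 - 8*(-9) + (729/16)*(-20) - 20*(-9)))*(-7) = (-14 + (-729/2 + 72 - 3645/4 + 180))*(-7) = (-14 - 4095/4)*(-7) = -4151/4*(-7) = 29057/4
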